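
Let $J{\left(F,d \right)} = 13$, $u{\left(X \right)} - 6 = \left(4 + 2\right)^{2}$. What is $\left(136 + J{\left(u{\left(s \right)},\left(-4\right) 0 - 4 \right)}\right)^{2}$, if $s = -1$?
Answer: $22201$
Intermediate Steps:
$u{\left(X \right)} = 42$ ($u{\left(X \right)} = 6 + \left(4 + 2\right)^{2} = 6 + 6^{2} = 6 + 36 = 42$)
$\left(136 + J{\left(u{\left(s \right)},\left(-4\right) 0 - 4 \right)}\right)^{2} = \left(136 + 13\right)^{2} = 149^{2} = 22201$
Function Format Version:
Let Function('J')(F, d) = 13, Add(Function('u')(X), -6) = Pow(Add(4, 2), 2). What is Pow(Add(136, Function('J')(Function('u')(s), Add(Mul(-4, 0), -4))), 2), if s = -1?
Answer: 22201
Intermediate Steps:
Function('u')(X) = 42 (Function('u')(X) = Add(6, Pow(Add(4, 2), 2)) = Add(6, Pow(6, 2)) = Add(6, 36) = 42)
Pow(Add(136, Function('J')(Function('u')(s), Add(Mul(-4, 0), -4))), 2) = Pow(Add(136, 13), 2) = Pow(149, 2) = 22201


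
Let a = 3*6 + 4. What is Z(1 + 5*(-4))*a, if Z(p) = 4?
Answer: 88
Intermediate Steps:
a = 22 (a = 18 + 4 = 22)
Z(1 + 5*(-4))*a = 4*22 = 88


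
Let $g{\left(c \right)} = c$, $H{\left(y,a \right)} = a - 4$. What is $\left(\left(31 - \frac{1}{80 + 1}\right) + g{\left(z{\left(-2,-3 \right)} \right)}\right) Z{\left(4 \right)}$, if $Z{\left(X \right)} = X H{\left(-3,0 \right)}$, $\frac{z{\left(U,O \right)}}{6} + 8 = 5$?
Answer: $- \frac{16832}{81} \approx -207.8$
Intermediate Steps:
$H{\left(y,a \right)} = -4 + a$
$z{\left(U,O \right)} = -18$ ($z{\left(U,O \right)} = -48 + 6 \cdot 5 = -48 + 30 = -18$)
$Z{\left(X \right)} = - 4 X$ ($Z{\left(X \right)} = X \left(-4 + 0\right) = X \left(-4\right) = - 4 X$)
$\left(\left(31 - \frac{1}{80 + 1}\right) + g{\left(z{\left(-2,-3 \right)} \right)}\right) Z{\left(4 \right)} = \left(\left(31 - \frac{1}{80 + 1}\right) - 18\right) \left(\left(-4\right) 4\right) = \left(\left(31 - \frac{1}{81}\right) - 18\right) \left(-16\right) = \left(\frac{2510}{81} - 18\right) \left(-16\right) = \frac{1052}{81} \left(-16\right) = - \frac{16832}{81}$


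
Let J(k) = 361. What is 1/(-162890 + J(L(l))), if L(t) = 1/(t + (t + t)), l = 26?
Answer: -1/162529 ≈ -6.1527e-6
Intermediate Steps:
L(t) = 1/(3*t) (L(t) = 1/(t + 2*t) = 1/(3*t))
1/(-162890 + J(L(l))) = 1/(-162890 + 361) = 1/(-162529) = -1/162529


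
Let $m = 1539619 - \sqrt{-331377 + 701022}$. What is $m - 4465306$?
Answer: $-2925687 - \sqrt{369645} \approx -2.9263 \cdot 10^{6}$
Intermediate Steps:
$m = 1539619 - \sqrt{369645} \approx 1.539 \cdot 10^{6}$
$m - 4465306 = \left(1539619 - \sqrt{369645}\right) - 4465306 = -2925687 - \sqrt{369645}$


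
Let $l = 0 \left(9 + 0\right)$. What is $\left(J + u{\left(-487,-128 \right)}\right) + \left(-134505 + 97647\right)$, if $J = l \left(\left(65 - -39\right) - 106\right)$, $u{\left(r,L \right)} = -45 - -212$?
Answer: $-36691$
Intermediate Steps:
$l = 0$ ($l = 0 \cdot 9 = 0$)
$u{\left(r,L \right)} = 167$ ($u{\left(r,L \right)} = -45 + 212 = 167$)
$J = 0$ ($J = 0 \left(\left(65 - -39\right) - 106\right) = 0 \left(\left(65 + 39\right) - 106\right) = 0 \left(104 - 106\right) = 0 \left(-2\right) = 0$)
$\left(J + u{\left(-487,-128 \right)}\right) + \left(-134505 + 97647\right) = \left(0 + 167\right) + \left(-134505 + 97647\right) = 167 - 36858 = -36691$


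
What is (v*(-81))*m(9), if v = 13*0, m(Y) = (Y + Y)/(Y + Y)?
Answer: 0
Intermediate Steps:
m(Y) = 1 (m(Y) = (2*Y)/((2*Y)) = (2*Y)*(1/(2*Y)) = 1)
v = 0
(v*(-81))*m(9) = (0*(-81))*1 = 0*1 = 0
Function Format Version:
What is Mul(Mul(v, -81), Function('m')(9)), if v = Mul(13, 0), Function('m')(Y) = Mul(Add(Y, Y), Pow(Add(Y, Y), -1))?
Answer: 0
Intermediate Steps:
Function('m')(Y) = 1 (Function('m')(Y) = Mul(Mul(2, Y), Pow(Mul(2, Y), -1)) = Mul(Mul(2, Y), Mul(Rational(1, 2), Pow(Y, -1))) = 1)
v = 0
Mul(Mul(v, -81), Function('m')(9)) = Mul(Mul(0, -81), 1) = Mul(0, 1) = 0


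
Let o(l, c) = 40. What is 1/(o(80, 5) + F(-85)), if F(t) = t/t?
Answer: 1/41 ≈ 0.024390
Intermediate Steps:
F(t) = 1
1/(o(80, 5) + F(-85)) = 1/(40 + 1) = 1/41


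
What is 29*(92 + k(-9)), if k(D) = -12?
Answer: 2320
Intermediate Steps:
29*(92 + k(-9)) = 29*(92 - 12) = 29*80 = 2320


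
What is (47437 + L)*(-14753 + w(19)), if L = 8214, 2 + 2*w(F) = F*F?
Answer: -1622059697/2 ≈ -8.1103e+8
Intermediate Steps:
w(F) = -1 + F²/2 (w(F) = -1 + (F*F)/2 = -1 + F²/2)
(47437 + L)*(-14753 + w(19)) = (47437 + 8214)*(-14753 + (-1 + (½)*19²)) = 55651*(-14753 + (-1 + (½)*361)) = 55651*(-14753 + (-1 + 361/2)) = 55651*(-14753 + 359/2) = 55651*(-29147/2) = -1622059697/2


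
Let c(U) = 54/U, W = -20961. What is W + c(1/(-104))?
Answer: -26577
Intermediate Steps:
W + c(1/(-104)) = -20961 + 54/(1/(-104)) = -20961 + 54/(-1/104) = -20961 + 54*(-104) = -20961 - 5616 = -26577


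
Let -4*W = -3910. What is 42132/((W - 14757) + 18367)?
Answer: 84264/9175 ≈ 9.1841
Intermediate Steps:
W = 1955/2 (W = -1/4*(-3910) = 1955/2 ≈ 977.50)
42132/((W - 14757) + 18367) = 42132/((1955/2 - 14757) + 18367) = 42132/(-27559/2 + 18367) = 42132/(9175/2) = 42132*(2/9175) = 84264/9175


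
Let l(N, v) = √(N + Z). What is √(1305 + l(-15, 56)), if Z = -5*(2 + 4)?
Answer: √(1305 + 3*I*√5) ≈ 36.125 + 0.09285*I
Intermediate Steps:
Z = -30 (Z = -5*6 = -30)
l(N, v) = √(-30 + N) (l(N, v) = √(N - 30) = √(-30 + N))
√(1305 + l(-15, 56)) = √(1305 + √(-30 - 15)) = √(1305 + √(-45)) = √(1305 + 3*I*√5)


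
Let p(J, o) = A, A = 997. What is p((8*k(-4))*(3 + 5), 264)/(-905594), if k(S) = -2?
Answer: -997/905594 ≈ -0.0011009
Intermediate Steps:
p(J, o) = 997
p((8*k(-4))*(3 + 5), 264)/(-905594) = 997/(-905594) = 997*(-1/905594) = -997/905594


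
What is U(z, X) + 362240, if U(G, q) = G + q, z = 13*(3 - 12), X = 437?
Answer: 362560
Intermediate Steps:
z = -117 (z = 13*(-9) = -117)
U(z, X) + 362240 = (-117 + 437) + 362240 = 320 + 362240 = 362560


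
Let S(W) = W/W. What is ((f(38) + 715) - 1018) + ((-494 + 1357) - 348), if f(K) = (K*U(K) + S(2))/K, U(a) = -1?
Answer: 8019/38 ≈ 211.03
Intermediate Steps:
S(W) = 1
f(K) = (1 - K)/K (f(K) = (K*(-1) + 1)/K = (-K + 1)/K = (1 - K)/K)
((f(38) + 715) - 1018) + ((-494 + 1357) - 348) = (((1 - 1*38)/38 + 715) - 1018) + ((-494 + 1357) - 348) = (((1 - 38)/38 + 715) - 1018) + (863 - 348) = (((1/38)*(-37) + 715) - 1018) + 515 = ((-37/38 + 715) - 1018) + 515 = (27133/38 - 1018) + 515 = -11551/38 + 515 = 8019/38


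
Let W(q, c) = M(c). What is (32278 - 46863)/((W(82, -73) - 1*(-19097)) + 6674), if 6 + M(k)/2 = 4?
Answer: -14585/25767 ≈ -0.56603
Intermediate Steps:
M(k) = -4 (M(k) = -12 + 2*4 = -12 + 8 = -4)
W(q, c) = -4
(32278 - 46863)/((W(82, -73) - 1*(-19097)) + 6674) = (32278 - 46863)/((-4 - 1*(-19097)) + 6674) = -14585/((-4 + 19097) + 6674) = -14585/(19093 + 6674) = -14585/25767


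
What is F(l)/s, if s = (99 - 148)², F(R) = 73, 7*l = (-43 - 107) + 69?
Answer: 73/2401 ≈ 0.030404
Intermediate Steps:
l = -81/7 (l = ((-43 - 107) + 69)/7 = (-150 + 69)/7 = (⅐)*(-81) = -81/7 ≈ -11.571)
s = 2401 (s = (-49)² = 2401)
F(l)/s = 73/2401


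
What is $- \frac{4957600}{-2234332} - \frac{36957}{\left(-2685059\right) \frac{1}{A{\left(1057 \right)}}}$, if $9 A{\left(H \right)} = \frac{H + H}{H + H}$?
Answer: $\frac{9990467557777}{4499484934191} \approx 2.2204$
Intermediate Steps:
$A{\left(H \right)} = \frac{1}{9}$ ($A{\left(H \right)} = \frac{\left(H + H\right) \frac{1}{H + H}}{9} = \frac{2 H \frac{1}{2 H}}{9} = \frac{1}{9} \cdot 1 = \frac{1}{9}$)
$- \frac{4957600}{-2234332} - \frac{36957}{\left(-2685059\right) \frac{1}{A{\left(1057 \right)}}} = - \frac{4957600}{-2234332} - \frac{36957}{\left(-2685059\right) \frac{1}{\frac{1}{9}}} = \left(-4957600\right) \left(- \frac{1}{2234332}\right) - \frac{36957}{\left(-2685059\right) 9} = \frac{1239400}{558583} - \frac{36957}{-24165531} = \frac{1239400}{558583} - - \frac{12319}{8055177} = \frac{1239400}{558583} + \frac{12319}{8055177} = \frac{9990467557777}{4499484934191}$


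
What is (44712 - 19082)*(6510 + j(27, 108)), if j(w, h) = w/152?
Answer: 12681044805/76 ≈ 1.6686e+8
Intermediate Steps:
j(w, h) = w/152 (j(w, h) = w*(1/152) = w/152)
(44712 - 19082)*(6510 + j(27, 108)) = (44712 - 19082)*(6510 + (1/152)*27) = 25630*(6510 + 27/152) = 25630*(989547/152) = 12681044805/76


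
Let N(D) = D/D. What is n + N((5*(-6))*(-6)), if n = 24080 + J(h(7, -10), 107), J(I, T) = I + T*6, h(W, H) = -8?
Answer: 24715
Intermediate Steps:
N(D) = 1
J(I, T) = I + 6*T
n = 24714 (n = 24080 + (-8 + 6*107) = 24080 + (-8 + 642) = 24080 + 634 = 24714)
n + N((5*(-6))*(-6)) = 24714 + 1 = 24715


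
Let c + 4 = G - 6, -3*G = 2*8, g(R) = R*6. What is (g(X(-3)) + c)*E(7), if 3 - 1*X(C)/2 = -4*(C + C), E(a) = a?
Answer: -5614/3 ≈ -1871.3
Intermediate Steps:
X(C) = 6 + 16*C (X(C) = 6 - (-8)*(C + C) = 6 - (-8)*2*C = 6 - (-16)*C = 6 + 16*C)
g(R) = 6*R
G = -16/3 (G = -2*8/3 = -⅓*16 = -16/3 ≈ -5.3333)
c = -46/3 (c = -4 + (-16/3 - 6) = -4 - 34/3 = -46/3 ≈ -15.333)
(g(X(-3)) + c)*E(7) = (6*(6 + 16*(-3)) - 46/3)*7 = (6*(6 - 48) - 46/3)*7 = (6*(-42) - 46/3)*7 = (-252 - 46/3)*7 = -802/3*7 = -5614/3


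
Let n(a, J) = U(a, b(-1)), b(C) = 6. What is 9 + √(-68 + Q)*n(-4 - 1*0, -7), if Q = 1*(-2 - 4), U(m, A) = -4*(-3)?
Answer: 9 + 12*I*√74 ≈ 9.0 + 103.23*I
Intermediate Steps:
U(m, A) = 12
Q = -6 (Q = 1*(-6) = -6)
n(a, J) = 12
9 + √(-68 + Q)*n(-4 - 1*0, -7) = 9 + √(-68 - 6)*12 = 9 + √(-74)*12 = 9 + (I*√74)*12 = 9 + 12*I*√74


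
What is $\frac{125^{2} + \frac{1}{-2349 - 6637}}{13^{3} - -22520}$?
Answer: $\frac{46802083}{74035654} \approx 0.63216$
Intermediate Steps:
$\frac{125^{2} + \frac{1}{-2349 - 6637}}{13^{3} - -22520} = \frac{15625 + \frac{1}{-8986}}{2197 + 22520} = \frac{15625 - \frac{1}{8986}}{24717} = \frac{140406249}{8986} \cdot \frac{1}{24717} = \frac{46802083}{74035654}$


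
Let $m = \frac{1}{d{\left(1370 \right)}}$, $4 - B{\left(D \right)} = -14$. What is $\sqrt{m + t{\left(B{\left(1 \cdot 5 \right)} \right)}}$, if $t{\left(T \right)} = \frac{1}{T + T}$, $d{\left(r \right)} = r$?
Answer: $\frac{\sqrt{481555}}{4110} \approx 0.16884$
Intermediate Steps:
$B{\left(D \right)} = 18$ ($B{\left(D \right)} = 4 - -14 = 4 + 14 = 18$)
$t{\left(T \right)} = \frac{1}{2 T}$
$m = \frac{1}{1370} \approx 0.00072993$
$\sqrt{m + t{\left(B{\left(1 \cdot 5 \right)} \right)}} = \sqrt{\frac{1}{1370} + \frac{1}{2 \cdot 18}} = \sqrt{\frac{1}{1370} + \frac{1}{2} \cdot \frac{1}{18}} = \sqrt{\frac{1}{1370} + \frac{1}{36}} = \sqrt{\frac{703}{24660}} = \frac{\sqrt{481555}}{4110}$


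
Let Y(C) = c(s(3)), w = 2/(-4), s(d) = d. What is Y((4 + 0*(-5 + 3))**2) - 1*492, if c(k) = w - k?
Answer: -991/2 ≈ -495.50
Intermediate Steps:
w = -1/2 (w = 2*(-1/4) = -1/2 ≈ -0.50000)
c(k) = -1/2 - k
Y(C) = -7/2 (Y(C) = -1/2 - 1*3 = -1/2 - 3 = -7/2)
Y((4 + 0*(-5 + 3))**2) - 1*492 = -7/2 - 1*492 = -7/2 - 492 = -991/2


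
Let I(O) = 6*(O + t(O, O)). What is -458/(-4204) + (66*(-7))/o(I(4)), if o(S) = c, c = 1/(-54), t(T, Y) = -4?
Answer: 52440925/2102 ≈ 24948.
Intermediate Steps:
I(O) = -24 + 6*O (I(O) = 6*(O - 4) = 6*(-4 + O) = -24 + 6*O)
c = -1/54 ≈ -0.018519
o(S) = -1/54
-458/(-4204) + (66*(-7))/o(I(4)) = -458/(-4204) + (66*(-7))/(-1/54) = -458*(-1/4204) - 462*(-54) = 229/2102 + 24948 = 52440925/2102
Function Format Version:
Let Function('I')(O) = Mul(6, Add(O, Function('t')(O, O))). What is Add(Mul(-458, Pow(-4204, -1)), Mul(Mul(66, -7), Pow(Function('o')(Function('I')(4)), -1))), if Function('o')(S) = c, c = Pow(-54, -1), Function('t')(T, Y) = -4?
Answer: Rational(52440925, 2102) ≈ 24948.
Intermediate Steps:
Function('I')(O) = Add(-24, Mul(6, O)) (Function('I')(O) = Mul(6, Add(O, -4)) = Mul(6, Add(-4, O)) = Add(-24, Mul(6, O)))
c = Rational(-1, 54) ≈ -0.018519
Function('o')(S) = Rational(-1, 54)
Add(Mul(-458, Pow(-4204, -1)), Mul(Mul(66, -7), Pow(Function('o')(Function('I')(4)), -1))) = Add(Mul(-458, Pow(-4204, -1)), Mul(Mul(66, -7), Pow(Rational(-1, 54), -1))) = Add(Mul(-458, Rational(-1, 4204)), Mul(-462, -54)) = Add(Rational(229, 2102), 24948) = Rational(52440925, 2102)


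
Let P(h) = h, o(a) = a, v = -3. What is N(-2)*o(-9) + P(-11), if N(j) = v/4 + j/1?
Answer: 55/4 ≈ 13.750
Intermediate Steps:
N(j) = -¾ + j (N(j) = -3/4 + j/1 = -3*¼ + j*1 = -¾ + j)
N(-2)*o(-9) + P(-11) = (-¾ - 2)*(-9) - 11 = -11/4*(-9) - 11 = 99/4 - 11 = 55/4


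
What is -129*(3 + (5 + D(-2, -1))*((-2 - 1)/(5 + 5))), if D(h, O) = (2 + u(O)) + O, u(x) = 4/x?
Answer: -1548/5 ≈ -309.60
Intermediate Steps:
D(h, O) = 2 + O + 4/O (D(h, O) = (2 + 4/O) + O = 2 + O + 4/O)
-129*(3 + (5 + D(-2, -1))*((-2 - 1)/(5 + 5))) = -129*(3 + (5 + (2 - 1 + 4/(-1)))*((-2 - 1)/(5 + 5))) = -129*(3 + (5 + (2 - 1 + 4*(-1)))*(-3/10)) = -129*(3 + (5 + (2 - 1 - 4))*(-3*1/10)) = -129*(3 + (5 - 3)*(-3/10)) = -129*(3 + 2*(-3/10)) = -129*(3 - 3/5) = -129*12/5 = -1548/5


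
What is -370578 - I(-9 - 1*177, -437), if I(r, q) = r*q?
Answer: -451860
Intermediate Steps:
I(r, q) = q*r
-370578 - I(-9 - 1*177, -437) = -370578 - (-437)*(-9 - 1*177) = -370578 - (-437)*(-9 - 177) = -370578 - (-437)*(-186) = -370578 - 1*81282 = -370578 - 81282 = -451860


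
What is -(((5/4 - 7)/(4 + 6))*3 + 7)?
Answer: -211/40 ≈ -5.2750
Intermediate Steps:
-(((5/4 - 7)/(4 + 6))*3 + 7) = -(((5*(¼) - 7)/10)*3 + 7) = -(((5/4 - 7)*(⅒))*3 + 7) = -(-23/4*⅒*3 + 7) = -(-23/40*3 + 7) = -(-69/40 + 7) = -1*211/40 = -211/40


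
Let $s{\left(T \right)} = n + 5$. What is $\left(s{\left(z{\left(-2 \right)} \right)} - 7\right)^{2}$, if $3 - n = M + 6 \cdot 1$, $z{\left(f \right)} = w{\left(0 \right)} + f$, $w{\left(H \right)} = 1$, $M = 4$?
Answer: $81$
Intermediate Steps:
$z{\left(f \right)} = 1 + f$
$n = -7$ ($n = 3 - \left(4 + 6 \cdot 1\right) = 3 - \left(4 + 6\right) = 3 - 10 = -7$)
$s{\left(T \right)} = -2$ ($s{\left(T \right)} = -7 + 5 = -2$)
$\left(s{\left(z{\left(-2 \right)} \right)} - 7\right)^{2} = \left(-2 - 7\right)^{2} = \left(-9\right)^{2} = 81$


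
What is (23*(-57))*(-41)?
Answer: 53751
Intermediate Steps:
(23*(-57))*(-41) = -1311*(-41) = 53751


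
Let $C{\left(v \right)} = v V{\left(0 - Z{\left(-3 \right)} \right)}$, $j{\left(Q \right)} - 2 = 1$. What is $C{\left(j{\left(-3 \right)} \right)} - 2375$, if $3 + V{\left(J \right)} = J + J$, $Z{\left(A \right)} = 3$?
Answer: $-2402$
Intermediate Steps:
$j{\left(Q \right)} = 3$ ($j{\left(Q \right)} = 2 + 1 = 3$)
$V{\left(J \right)} = -3 + 2 J$ ($V{\left(J \right)} = -3 + \left(J + J\right) = -3 + 2 J$)
$C{\left(v \right)} = - 9 v$ ($C{\left(v \right)} = v \left(-3 + 2 \left(0 - 3\right)\right) = v \left(-3 + 2 \left(-3\right)\right) = v \left(-3 - 6\right) = v \left(-9\right) = - 9 v$)
$C{\left(j{\left(-3 \right)} \right)} - 2375 = \left(-9\right) 3 - 2375 = -27 - 2375 = -2402$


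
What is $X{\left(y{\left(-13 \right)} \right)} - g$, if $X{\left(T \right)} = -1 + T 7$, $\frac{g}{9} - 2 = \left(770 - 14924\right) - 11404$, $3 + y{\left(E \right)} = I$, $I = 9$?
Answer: $230045$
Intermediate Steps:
$y{\left(E \right)} = 6$ ($y{\left(E \right)} = -3 + 9 = 6$)
$g = -230004$ ($g = 18 + 9 \left(\left(770 - 14924\right) - 11404\right) = 18 + 9 \left(-14154 - 11404\right) = 18 + 9 \left(-25558\right) = 18 - 230022 = -230004$)
$X{\left(T \right)} = -1 + 7 T$
$X{\left(y{\left(-13 \right)} \right)} - g = \left(-1 + 7 \cdot 6\right) - -230004 = \left(-1 + 42\right) + 230004 = 41 + 230004 = 230045$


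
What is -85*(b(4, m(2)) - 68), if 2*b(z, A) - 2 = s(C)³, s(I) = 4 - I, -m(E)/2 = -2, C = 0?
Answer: 2975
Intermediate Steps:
m(E) = 4 (m(E) = -2*(-2) = 4)
b(z, A) = 33 (b(z, A) = 1 + (4 - 1*0)³/2 = 1 + (4 + 0)³/2 = 1 + (½)*4³ = 1 + (½)*64 = 1 + 32 = 33)
-85*(b(4, m(2)) - 68) = -85*(33 - 68) = -85*(-35) = 2975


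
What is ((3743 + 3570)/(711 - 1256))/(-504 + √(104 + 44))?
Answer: 921438/34589515 + 7313*√37/69179030 ≈ 0.027282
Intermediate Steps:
((3743 + 3570)/(711 - 1256))/(-504 + √(104 + 44)) = (7313/(-545))/(-504 + √148) = (7313*(-1/545))/(-504 + 2*√37) = -7313/(545*(-504 + 2*√37))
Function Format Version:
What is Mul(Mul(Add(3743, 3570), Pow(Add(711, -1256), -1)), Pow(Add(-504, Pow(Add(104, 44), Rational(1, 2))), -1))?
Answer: Add(Rational(921438, 34589515), Mul(Rational(7313, 69179030), Pow(37, Rational(1, 2)))) ≈ 0.027282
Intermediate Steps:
Mul(Mul(Add(3743, 3570), Pow(Add(711, -1256), -1)), Pow(Add(-504, Pow(Add(104, 44), Rational(1, 2))), -1)) = Mul(Mul(7313, Pow(-545, -1)), Pow(Add(-504, Pow(148, Rational(1, 2))), -1)) = Mul(Mul(7313, Rational(-1, 545)), Pow(Add(-504, Mul(2, Pow(37, Rational(1, 2)))), -1)) = Mul(Rational(-7313, 545), Pow(Add(-504, Mul(2, Pow(37, Rational(1, 2)))), -1))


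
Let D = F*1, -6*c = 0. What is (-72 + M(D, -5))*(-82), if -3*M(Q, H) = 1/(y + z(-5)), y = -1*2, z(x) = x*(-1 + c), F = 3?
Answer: 53218/9 ≈ 5913.1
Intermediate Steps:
c = 0 (c = -⅙*0 = 0)
z(x) = -x (z(x) = x*(-1 + 0) = x*(-1) = -x)
D = 3 (D = 3*1 = 3)
y = -2
M(Q, H) = -⅑ (M(Q, H) = -1/(3*(-2 - 1*(-5))) = -1/(3*(-2 + 5)) = -⅓/3 = -⅓*⅓ = -⅑)
(-72 + M(D, -5))*(-82) = (-72 - ⅑)*(-82) = -649/9*(-82) = 53218/9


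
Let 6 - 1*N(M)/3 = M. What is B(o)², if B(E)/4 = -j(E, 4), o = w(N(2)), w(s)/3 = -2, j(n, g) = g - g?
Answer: 0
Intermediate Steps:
j(n, g) = 0
N(M) = 18 - 3*M
w(s) = -6 (w(s) = 3*(-2) = -6)
o = -6
B(E) = 0 (B(E) = 4*(-1*0) = 4*0 = 0)
B(o)² = 0² = 0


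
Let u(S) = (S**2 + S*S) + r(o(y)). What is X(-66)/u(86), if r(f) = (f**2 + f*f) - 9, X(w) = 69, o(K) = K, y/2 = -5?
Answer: 69/14983 ≈ 0.0046052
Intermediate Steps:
y = -10 (y = 2*(-5) = -10)
r(f) = -9 + 2*f**2 (r(f) = (f**2 + f**2) - 9 = 2*f**2 - 9 = -9 + 2*f**2)
u(S) = 191 + 2*S**2 (u(S) = (S**2 + S*S) + (-9 + 2*(-10)**2) = (S**2 + S**2) + (-9 + 2*100) = 2*S**2 + (-9 + 200) = 2*S**2 + 191 = 191 + 2*S**2)
X(-66)/u(86) = 69/(191 + 2*86**2) = 69/(191 + 2*7396) = 69/(191 + 14792) = 69/14983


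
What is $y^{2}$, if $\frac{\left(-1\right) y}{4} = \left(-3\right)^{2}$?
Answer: $1296$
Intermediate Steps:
$y = -36$ ($y = - 4 \left(-3\right)^{2} = \left(-4\right) 9 = -36$)
$y^{2} = \left(-36\right)^{2} = 1296$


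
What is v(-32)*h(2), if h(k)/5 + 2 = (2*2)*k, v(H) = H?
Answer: -960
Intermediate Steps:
h(k) = -10 + 20*k (h(k) = -10 + 5*((2*2)*k) = -10 + 5*(4*k) = -10 + 20*k)
v(-32)*h(2) = -32*(-10 + 20*2) = -32*(-10 + 40) = -32*30 = -960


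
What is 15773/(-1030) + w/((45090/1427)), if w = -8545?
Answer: -663536551/2322135 ≈ -285.74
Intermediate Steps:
15773/(-1030) + w/((45090/1427)) = 15773/(-1030) - 8545/(45090/1427) = 15773*(-1/1030) - 8545/(45090*(1/1427)) = -15773/1030 - 8545/45090/1427 = -15773/1030 - 8545*1427/45090 = -15773/1030 - 2438743/9018 = -663536551/2322135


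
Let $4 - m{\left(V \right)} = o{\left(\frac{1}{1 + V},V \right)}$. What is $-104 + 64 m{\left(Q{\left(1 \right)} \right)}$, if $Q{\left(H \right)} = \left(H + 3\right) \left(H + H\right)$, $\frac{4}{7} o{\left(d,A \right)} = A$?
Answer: $-744$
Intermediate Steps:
$o{\left(d,A \right)} = \frac{7 A}{4}$
$Q{\left(H \right)} = 2 H \left(3 + H\right)$ ($Q{\left(H \right)} = \left(3 + H\right) 2 H = 2 H \left(3 + H\right)$)
$m{\left(V \right)} = 4 - \frac{7 V}{4}$
$-104 + 64 m{\left(Q{\left(1 \right)} \right)} = -104 + 64 \left(4 - \frac{7 \cdot 2 \cdot 1 \left(3 + 1\right)}{4}\right) = -104 + 64 \left(4 - \frac{7 \cdot 2 \cdot 1 \cdot 4}{4}\right) = -104 + 64 \left(4 - 14\right) = -104 + 64 \left(-10\right) = -104 - 640 = -744$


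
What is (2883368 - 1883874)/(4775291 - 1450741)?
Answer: 499747/1662275 ≈ 0.30064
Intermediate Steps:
(2883368 - 1883874)/(4775291 - 1450741) = 999494/3324550 = 999494*(1/3324550) = 499747/1662275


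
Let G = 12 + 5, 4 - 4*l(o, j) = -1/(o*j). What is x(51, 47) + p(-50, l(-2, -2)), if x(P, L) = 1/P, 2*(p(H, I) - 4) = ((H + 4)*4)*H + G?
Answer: 470477/102 ≈ 4612.5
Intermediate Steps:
l(o, j) = 1 + 1/(4*j*o) (l(o, j) = 1 - (-1)/(4*(o*j)) = 1 - (-1)/(4*(j*o)) = 1 - (-1)*1/(j*o)/4 = 1 - (-1)/(4*j*o) = 1 + 1/(4*j*o))
G = 17
p(H, I) = 25/2 + H*(16 + 4*H)/2 (p(H, I) = 4 + (((H + 4)*4)*H + 17)/2 = 4 + (((4 + H)*4)*H + 17)/2 = 4 + ((16 + 4*H)*H + 17)/2 = 4 + (H*(16 + 4*H) + 17)/2 = 4 + (17 + H*(16 + 4*H))/2 = 4 + (17/2 + H*(16 + 4*H)/2) = 25/2 + H*(16 + 4*H)/2)
x(51, 47) + p(-50, l(-2, -2)) = 1/51 + (25/2 + 2*(-50)² + 8*(-50)) = 1/51 + (25/2 + 2*2500 - 400) = 1/51 + (25/2 + 5000 - 400) = 1/51 + 9225/2 = 470477/102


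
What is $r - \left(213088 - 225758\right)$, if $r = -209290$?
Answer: $-196620$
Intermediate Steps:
$r - \left(213088 - 225758\right) = -209290 - \left(213088 - 225758\right) = -209290 - -12670 = -209290 + 12670 = -196620$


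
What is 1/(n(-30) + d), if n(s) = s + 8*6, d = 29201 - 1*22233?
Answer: 1/6986 ≈ 0.00014314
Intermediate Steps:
d = 6968 (d = 29201 - 22233 = 6968)
n(s) = 48 + s (n(s) = s + 48 = 48 + s)
1/(n(-30) + d) = 1/((48 - 30) + 6968) = 1/(18 + 6968) = 1/6986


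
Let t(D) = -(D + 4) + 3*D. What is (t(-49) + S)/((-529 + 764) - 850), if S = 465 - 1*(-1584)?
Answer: -649/205 ≈ -3.1659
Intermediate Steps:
S = 2049 (S = 465 + 1584 = 2049)
t(D) = -4 + 2*D (t(D) = -(4 + D) + 3*D = (-4 - D) + 3*D = -4 + 2*D)
(t(-49) + S)/((-529 + 764) - 850) = ((-4 + 2*(-49)) + 2049)/((-529 + 764) - 850) = ((-4 - 98) + 2049)/(235 - 850) = (-102 + 2049)/(-615) = 1947*(-1/615) = -649/205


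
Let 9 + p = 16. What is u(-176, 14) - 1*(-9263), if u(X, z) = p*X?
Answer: 8031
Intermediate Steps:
p = 7 (p = -9 + 16 = 7)
u(X, z) = 7*X
u(-176, 14) - 1*(-9263) = 7*(-176) - 1*(-9263) = -1232 + 9263 = 8031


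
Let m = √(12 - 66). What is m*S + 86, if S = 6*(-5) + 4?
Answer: 86 - 78*I*√6 ≈ 86.0 - 191.06*I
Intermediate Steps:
S = -26 (S = -30 + 4 = -26)
m = 3*I*√6 (m = √(-54) = 3*I*√6 ≈ 7.3485*I)
m*S + 86 = (3*I*√6)*(-26) + 86 = -78*I*√6 + 86 = 86 - 78*I*√6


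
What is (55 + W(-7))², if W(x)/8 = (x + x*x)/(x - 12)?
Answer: 502681/361 ≈ 1392.5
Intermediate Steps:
W(x) = 8*(x + x²)/(-12 + x) (W(x) = 8*((x + x*x)/(x - 12)) = 8*((x + x²)/(-12 + x)) = 8*(x + x²)/(-12 + x))
(55 + W(-7))² = (55 + 8*(-7)*(1 - 7)/(-12 - 7))² = (55 + 8*(-7)*(-6)/(-19))² = (55 + 8*(-7)*(-1/19)*(-6))² = (55 - 336/19)² = (709/19)² = 502681/361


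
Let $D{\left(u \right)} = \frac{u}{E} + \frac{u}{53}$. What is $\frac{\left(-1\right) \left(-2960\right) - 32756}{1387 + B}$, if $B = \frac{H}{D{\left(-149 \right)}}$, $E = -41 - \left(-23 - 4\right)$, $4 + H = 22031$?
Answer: $- \frac{173144556}{24403891} \approx -7.095$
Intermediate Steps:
$H = 22027$ ($H = -4 + 22031 = 22027$)
$E = -14$ ($E = -41 - \left(-23 - 4\right) = -41 - -27 = -41 + 27 = -14$)
$D{\left(u \right)} = - \frac{39 u}{742}$ ($D{\left(u \right)} = \frac{u}{-14} + \frac{u}{53} = u \left(- \frac{1}{14}\right) + u \frac{1}{53} = - \frac{u}{14} + \frac{u}{53} = - \frac{39 u}{742}$)
$B = \frac{16344034}{5811}$ ($B = \frac{22027}{\left(- \frac{39}{742}\right) \left(-149\right)} = \frac{22027}{\frac{5811}{742}} = 22027 \cdot \frac{742}{5811} = \frac{16344034}{5811} \approx 2812.6$)
$\frac{\left(-1\right) \left(-2960\right) - 32756}{1387 + B} = \frac{\left(-1\right) \left(-2960\right) - 32756}{1387 + \frac{16344034}{5811}} = \frac{2960 - 32756}{\frac{24403891}{5811}} = \left(-29796\right) \frac{5811}{24403891} = - \frac{173144556}{24403891}$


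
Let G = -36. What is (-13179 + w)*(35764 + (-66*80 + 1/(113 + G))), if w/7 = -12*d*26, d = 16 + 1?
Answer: -118084061583/77 ≈ -1.5336e+9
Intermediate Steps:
d = 17
w = -37128 (w = 7*(-12*17*26) = 7*(-204*26) = 7*(-5304) = -37128)
(-13179 + w)*(35764 + (-66*80 + 1/(113 + G))) = (-13179 - 37128)*(35764 + (-66*80 + 1/(113 - 36))) = -50307*(35764 + (-5280 + 1/77)) = -50307*(35764 - 406559/77) = -50307*2347269/77 = -118084061583/77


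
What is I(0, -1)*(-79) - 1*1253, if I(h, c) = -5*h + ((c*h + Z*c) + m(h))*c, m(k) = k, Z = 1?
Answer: -1332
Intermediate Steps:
I(h, c) = -5*h + c*(c + h + c*h) (I(h, c) = -5*h + ((c*h + 1*c) + h)*c = -5*h + ((c*h + c) + h)*c = -5*h + ((c + c*h) + h)*c = -5*h + (c + h + c*h)*c = -5*h + c*(c + h + c*h))
I(0, -1)*(-79) - 1*1253 = ((-1)² - 5*0 - 1*0 + 0*(-1)²)*(-79) - 1*1253 = (1 + 0 + 0 + 0*1)*(-79) - 1253 = (1 + 0 + 0 + 0)*(-79) - 1253 = 1*(-79) - 1253 = -79 - 1253 = -1332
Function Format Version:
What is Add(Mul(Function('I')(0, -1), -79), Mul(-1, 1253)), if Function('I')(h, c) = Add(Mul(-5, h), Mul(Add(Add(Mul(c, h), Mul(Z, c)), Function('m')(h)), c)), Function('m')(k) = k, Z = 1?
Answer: -1332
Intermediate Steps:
Function('I')(h, c) = Add(Mul(-5, h), Mul(c, Add(c, h, Mul(c, h)))) (Function('I')(h, c) = Add(Mul(-5, h), Mul(Add(Add(Mul(c, h), Mul(1, c)), h), c)) = Add(Mul(-5, h), Mul(Add(Add(Mul(c, h), c), h), c)) = Add(Mul(-5, h), Mul(Add(Add(c, Mul(c, h)), h), c)) = Add(Mul(-5, h), Mul(Add(c, h, Mul(c, h)), c)) = Add(Mul(-5, h), Mul(c, Add(c, h, Mul(c, h)))))
Add(Mul(Function('I')(0, -1), -79), Mul(-1, 1253)) = Add(Mul(Add(Pow(-1, 2), Mul(-5, 0), Mul(-1, 0), Mul(0, Pow(-1, 2))), -79), Mul(-1, 1253)) = Add(Mul(Add(1, 0, 0, Mul(0, 1)), -79), -1253) = Add(Mul(Add(1, 0, 0, 0), -79), -1253) = Add(Mul(1, -79), -1253) = Add(-79, -1253) = -1332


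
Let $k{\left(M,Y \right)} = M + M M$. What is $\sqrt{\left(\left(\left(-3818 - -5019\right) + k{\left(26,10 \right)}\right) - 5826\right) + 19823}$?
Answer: $10 \sqrt{159} \approx 126.1$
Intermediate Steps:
$k{\left(M,Y \right)} = M + M^{2}$
$\sqrt{\left(\left(\left(-3818 - -5019\right) + k{\left(26,10 \right)}\right) - 5826\right) + 19823} = \sqrt{\left(\left(\left(-3818 - -5019\right) + 26 \left(1 + 26\right)\right) - 5826\right) + 19823} = \sqrt{\left(\left(\left(-3818 + 5019\right) + 26 \cdot 27\right) - 5826\right) + 19823} = \sqrt{\left(\left(1201 + 702\right) - 5826\right) + 19823} = \sqrt{\left(1903 - 5826\right) + 19823} = \sqrt{-3923 + 19823} = \sqrt{15900} = 10 \sqrt{159}$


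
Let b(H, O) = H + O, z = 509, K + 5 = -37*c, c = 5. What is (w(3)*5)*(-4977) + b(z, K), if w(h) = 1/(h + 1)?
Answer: -23609/4 ≈ -5902.3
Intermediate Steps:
K = -190 (K = -5 - 37*5 = -5 - 185 = -190)
w(h) = 1/(1 + h)
(w(3)*5)*(-4977) + b(z, K) = (5/(1 + 3))*(-4977) + (509 - 190) = (5/4)*(-4977) + 319 = -24885/4 + 319 = -23609/4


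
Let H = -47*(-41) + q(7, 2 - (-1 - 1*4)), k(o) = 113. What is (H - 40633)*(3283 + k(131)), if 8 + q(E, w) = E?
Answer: -131448972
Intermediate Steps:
q(E, w) = -8 + E
H = 1926 (H = -47*(-41) + (-8 + 7) = 1927 - 1 = 1926)
(H - 40633)*(3283 + k(131)) = (1926 - 40633)*(3283 + 113) = -38707*3396 = -131448972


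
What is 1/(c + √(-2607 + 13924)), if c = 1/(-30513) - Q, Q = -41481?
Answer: 38620601662776/1602010639692357931 - 931043169*√11317/1602010639692357931 ≈ 2.4046e-5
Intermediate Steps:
c = 1265709752/30513 (c = 1/(-30513) - 1*(-41481) = -1/30513 + 41481 = 1265709752/30513 ≈ 41481.)
1/(c + √(-2607 + 13924)) = 1/(1265709752/30513 + √(-2607 + 13924)) = 1/(1265709752/30513 + √11317)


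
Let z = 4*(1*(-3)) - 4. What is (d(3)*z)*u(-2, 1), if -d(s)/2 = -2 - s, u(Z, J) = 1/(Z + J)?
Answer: 160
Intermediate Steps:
u(Z, J) = 1/(J + Z)
z = -16 (z = 4*(-3) - 4 = -12 - 4 = -16)
d(s) = 4 + 2*s (d(s) = -2*(-2 - s) = 4 + 2*s)
(d(3)*z)*u(-2, 1) = ((4 + 2*3)*(-16))/(1 - 2) = ((4 + 6)*(-16))/(-1) = (10*(-16))*(-1) = -160*(-1) = 160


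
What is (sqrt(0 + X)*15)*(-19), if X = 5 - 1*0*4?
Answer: -285*sqrt(5) ≈ -637.28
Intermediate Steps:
X = 5 (X = 5 + 0*4 = 5 + 0 = 5)
(sqrt(0 + X)*15)*(-19) = (sqrt(0 + 5)*15)*(-19) = (sqrt(5)*15)*(-19) = (15*sqrt(5))*(-19) = -285*sqrt(5)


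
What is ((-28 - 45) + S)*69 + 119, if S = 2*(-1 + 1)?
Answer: -4918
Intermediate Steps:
S = 0 (S = 2*0 = 0)
((-28 - 45) + S)*69 + 119 = ((-28 - 45) + 0)*69 + 119 = (-73 + 0)*69 + 119 = -73*69 + 119 = -5037 + 119 = -4918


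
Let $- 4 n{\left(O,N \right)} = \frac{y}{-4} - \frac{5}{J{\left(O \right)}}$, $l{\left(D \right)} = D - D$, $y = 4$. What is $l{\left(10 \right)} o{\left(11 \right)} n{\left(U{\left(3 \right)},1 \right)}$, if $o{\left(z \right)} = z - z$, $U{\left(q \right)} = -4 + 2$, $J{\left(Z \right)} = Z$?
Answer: $0$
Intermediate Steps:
$U{\left(q \right)} = -2$
$l{\left(D \right)} = 0$
$o{\left(z \right)} = 0$
$n{\left(O,N \right)} = \frac{1}{4} + \frac{5}{4 O}$ ($n{\left(O,N \right)} = - \frac{\frac{4}{-4} - \frac{5}{O}}{4} = - \frac{4 \left(- \frac{1}{4}\right) - \frac{5}{O}}{4} = - \frac{-1 - \frac{5}{O}}{4} = \frac{1}{4} + \frac{5}{4 O}$)
$l{\left(10 \right)} o{\left(11 \right)} n{\left(U{\left(3 \right)},1 \right)} = 0 \cdot 0 \frac{5 - 2}{4 \left(-2\right)} = 0 \cdot \frac{1}{4} \left(- \frac{1}{2}\right) 3 = 0 \left(- \frac{3}{8}\right) = 0$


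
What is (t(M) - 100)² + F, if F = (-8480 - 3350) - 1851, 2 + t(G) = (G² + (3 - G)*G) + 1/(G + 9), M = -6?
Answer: 5752/9 ≈ 639.11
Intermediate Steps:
t(G) = -2 + G² + 1/(9 + G) + G*(3 - G) (t(G) = -2 + ((G² + (3 - G)*G) + 1/(G + 9)) = -2 + ((G² + G*(3 - G)) + 1/(9 + G)) = -2 + (G² + 1/(9 + G) + G*(3 - G)) = -2 + G² + 1/(9 + G) + G*(3 - G))
F = -13681 (F = -11830 - 1851 = -13681)
(t(M) - 100)² + F = ((-17 + 3*(-6)² + 25*(-6))/(9 - 6) - 100)² - 13681 = ((-17 + 3*36 - 150)/3 - 100)² - 13681 = ((-17 + 108 - 150)/3 - 100)² - 13681 = ((⅓)*(-59) - 100)² - 13681 = (-59/3 - 100)² - 13681 = (-359/3)² - 13681 = 128881/9 - 13681 = 5752/9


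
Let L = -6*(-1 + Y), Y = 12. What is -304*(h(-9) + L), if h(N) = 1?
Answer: 19760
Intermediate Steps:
L = -66 (L = -6*(-1 + 12) = -6*11 = -66)
-304*(h(-9) + L) = -304*(1 - 66) = -304*(-65) = 19760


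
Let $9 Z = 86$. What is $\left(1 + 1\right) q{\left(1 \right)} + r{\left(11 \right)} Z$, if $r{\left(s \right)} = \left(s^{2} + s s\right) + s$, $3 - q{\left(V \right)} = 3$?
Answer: $\frac{21758}{9} \approx 2417.6$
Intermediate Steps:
$q{\left(V \right)} = 0$ ($q{\left(V \right)} = 3 - 3 = 0$)
$r{\left(s \right)} = s + 2 s^{2}$ ($r{\left(s \right)} = \left(s^{2} + s^{2}\right) + s = 2 s^{2} + s = s + 2 s^{2}$)
$Z = \frac{86}{9}$ ($Z = \frac{1}{9} \cdot 86 = \frac{86}{9} \approx 9.5556$)
$\left(1 + 1\right) q{\left(1 \right)} + r{\left(11 \right)} Z = \left(1 + 1\right) 0 + 11 \left(1 + 2 \cdot 11\right) \frac{86}{9} = 2 \cdot 0 + 11 \left(1 + 22\right) \frac{86}{9} = 0 + 11 \cdot 23 \cdot \frac{86}{9} = 0 + 253 \cdot \frac{86}{9} = 0 + \frac{21758}{9} = \frac{21758}{9}$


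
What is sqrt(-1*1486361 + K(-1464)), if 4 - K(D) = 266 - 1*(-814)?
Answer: I*sqrt(1487437) ≈ 1219.6*I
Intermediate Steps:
K(D) = -1076 (K(D) = 4 - (266 - 1*(-814)) = 4 - (266 + 814) = 4 - 1*1080 = 4 - 1080 = -1076)
sqrt(-1*1486361 + K(-1464)) = sqrt(-1*1486361 - 1076) = sqrt(-1486361 - 1076) = sqrt(-1487437) = I*sqrt(1487437)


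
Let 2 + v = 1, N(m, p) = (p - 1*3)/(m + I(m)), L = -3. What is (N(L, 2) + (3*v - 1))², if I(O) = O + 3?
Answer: 121/9 ≈ 13.444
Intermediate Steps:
I(O) = 3 + O
N(m, p) = (-3 + p)/(3 + 2*m) (N(m, p) = (p - 1*3)/(m + (3 + m)) = (p - 3)/(3 + 2*m) = (-3 + p)/(3 + 2*m))
v = -1 (v = -2 + 1 = -1)
(N(L, 2) + (3*v - 1))² = ((-3 + 2)/(3 + 2*(-3)) + (3*(-1) - 1))² = (-1/(3 - 6) + (-3 - 1))² = (-1/(-3) - 4)² = (-⅓*(-1) - 4)² = (⅓ - 4)² = (-11/3)² = 121/9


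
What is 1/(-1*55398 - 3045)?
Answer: -1/58443 ≈ -1.7111e-5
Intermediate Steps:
1/(-1*55398 - 3045) = 1/(-55398 - 3045) = 1/(-58443) = -1/58443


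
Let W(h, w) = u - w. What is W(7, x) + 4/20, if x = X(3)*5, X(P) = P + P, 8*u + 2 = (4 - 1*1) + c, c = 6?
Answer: -1157/40 ≈ -28.925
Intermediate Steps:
u = 7/8 (u = -¼ + ((4 - 1*1) + 6)/8 = -¼ + ((4 - 1) + 6)/8 = -¼ + (3 + 6)/8 = -¼ + (⅛)*9 = -¼ + 9/8 = 7/8 ≈ 0.87500)
X(P) = 2*P
x = 30 (x = (2*3)*5 = 6*5 = 30)
W(h, w) = 7/8 - w
W(7, x) + 4/20 = (7/8 - 1*30) + 4/20 = (7/8 - 30) + 4*(1/20) = -233/8 + ⅕ = -1157/40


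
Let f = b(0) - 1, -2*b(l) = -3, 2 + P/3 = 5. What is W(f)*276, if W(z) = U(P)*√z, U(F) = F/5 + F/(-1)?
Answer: -4968*√2/5 ≈ -1405.2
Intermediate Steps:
P = 9 (P = -6 + 3*5 = -6 + 15 = 9)
b(l) = 3/2 (b(l) = -½*(-3) = 3/2)
U(F) = -4*F/5 (U(F) = F*(⅕) + F*(-1) = F/5 - F = -4*F/5)
f = ½ (f = 3/2 - 1 = ½ ≈ 0.50000)
W(z) = -36*√z/5 (W(z) = (-⅘*9)*√z = -36*√z/5)
W(f)*276 = -18*√2/5*276 = -4968*√2/5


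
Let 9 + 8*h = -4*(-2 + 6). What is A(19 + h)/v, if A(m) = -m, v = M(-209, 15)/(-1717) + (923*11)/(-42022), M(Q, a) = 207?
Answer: 4581637649/104525020 ≈ 43.833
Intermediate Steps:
h = -25/8 (h = -9/8 + (-4*(-2 + 6))/8 = -9/8 + (-4*4)/8 = -9/8 + (⅛)*(-16) = -9/8 - 2 = -25/8 ≈ -3.1250)
v = -26131255/72151774 (v = 207/(-1717) + (923*11)/(-42022) = 207*(-1/1717) + 10153*(-1/42022) = -207/1717 - 10153/42022 = -26131255/72151774 ≈ -0.36217)
A(19 + h)/v = (-(19 - 25/8))/(-26131255/72151774) = -1*127/8*(-72151774/26131255) = -127/8*(-72151774/26131255) = 4581637649/104525020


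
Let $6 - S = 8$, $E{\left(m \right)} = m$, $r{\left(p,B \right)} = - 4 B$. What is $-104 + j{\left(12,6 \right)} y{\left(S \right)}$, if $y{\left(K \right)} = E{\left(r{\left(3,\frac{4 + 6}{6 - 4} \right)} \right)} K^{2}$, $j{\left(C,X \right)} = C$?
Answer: $-1064$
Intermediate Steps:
$S = -2$ ($S = 6 - 8 = -2$)
$y{\left(K \right)} = - 20 K^{2}$ ($y{\left(K \right)} = - 4 \frac{4 + 6}{6 - 4} K^{2} = - 4 \cdot \frac{10}{2} K^{2} = - 4 \cdot 10 \cdot \frac{1}{2} K^{2} = \left(-4\right) 5 K^{2} = - 20 K^{2}$)
$-104 + j{\left(12,6 \right)} y{\left(S \right)} = -104 + 12 \left(- 20 \left(-2\right)^{2}\right) = -104 + 12 \left(\left(-20\right) 4\right) = -104 + 12 \left(-80\right) = -104 - 960 = -1064$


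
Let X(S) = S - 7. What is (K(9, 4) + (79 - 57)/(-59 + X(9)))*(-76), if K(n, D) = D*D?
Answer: -3560/3 ≈ -1186.7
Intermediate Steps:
X(S) = -7 + S
K(n, D) = D**2
(K(9, 4) + (79 - 57)/(-59 + X(9)))*(-76) = (4**2 + (79 - 57)/(-59 + (-7 + 9)))*(-76) = (16 + 22/(-59 + 2))*(-76) = (16 + 22/(-57))*(-76) = (16 + 22*(-1/57))*(-76) = (16 - 22/57)*(-76) = (890/57)*(-76) = -3560/3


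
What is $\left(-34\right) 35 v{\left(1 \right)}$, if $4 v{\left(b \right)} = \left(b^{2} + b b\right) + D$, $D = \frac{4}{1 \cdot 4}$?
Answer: $- \frac{1785}{2} \approx -892.5$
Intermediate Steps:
$D = 1$ ($D = \frac{4}{4} = 4 \cdot \frac{1}{4} = 1$)
$v{\left(b \right)} = \frac{1}{4} + \frac{b^{2}}{2}$ ($v{\left(b \right)} = \frac{\left(b^{2} + b b\right) + 1}{4} = \frac{\left(b^{2} + b^{2}\right) + 1}{4} = \frac{2 b^{2} + 1}{4} = \frac{1 + 2 b^{2}}{4} = \frac{1}{4} + \frac{b^{2}}{2}$)
$\left(-34\right) 35 v{\left(1 \right)} = \left(-34\right) 35 \left(\frac{1}{4} + \frac{1^{2}}{2}\right) = - 1190 \left(\frac{1}{4} + \frac{1}{2} \cdot 1\right) = - 1190 \left(\frac{1}{4} + \frac{1}{2}\right) = \left(-1190\right) \frac{3}{4} = - \frac{1785}{2}$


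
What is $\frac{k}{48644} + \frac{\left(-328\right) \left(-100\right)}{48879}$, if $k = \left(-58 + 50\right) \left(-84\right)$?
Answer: $\frac{407092472}{594417519} \approx 0.68486$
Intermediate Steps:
$k = 672$ ($k = \left(-8\right) \left(-84\right) = 672$)
$\frac{k}{48644} + \frac{\left(-328\right) \left(-100\right)}{48879} = \frac{672}{48644} + \frac{\left(-328\right) \left(-100\right)}{48879} = 672 \cdot \frac{1}{48644} + 32800 \cdot \frac{1}{48879} = \frac{168}{12161} + \frac{32800}{48879} = \frac{407092472}{594417519}$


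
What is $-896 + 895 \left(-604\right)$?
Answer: $-541476$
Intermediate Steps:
$-896 + 895 \left(-604\right) = -896 - 540580 = -541476$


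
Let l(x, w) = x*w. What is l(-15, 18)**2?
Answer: 72900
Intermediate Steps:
l(x, w) = w*x
l(-15, 18)**2 = (18*(-15))**2 = (-270)**2 = 72900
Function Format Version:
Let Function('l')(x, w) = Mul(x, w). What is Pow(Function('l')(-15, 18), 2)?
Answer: 72900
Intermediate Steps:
Function('l')(x, w) = Mul(w, x)
Pow(Function('l')(-15, 18), 2) = Pow(Mul(18, -15), 2) = Pow(-270, 2) = 72900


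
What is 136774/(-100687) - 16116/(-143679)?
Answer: -6009626618/4822202491 ≈ -1.2462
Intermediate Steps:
136774/(-100687) - 16116/(-143679) = 136774*(-1/100687) - 16116*(-1/143679) = -136774/100687 + 5372/47893 = -6009626618/4822202491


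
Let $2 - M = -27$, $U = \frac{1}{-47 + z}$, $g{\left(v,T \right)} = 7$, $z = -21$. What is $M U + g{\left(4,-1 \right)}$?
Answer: $\frac{447}{68} \approx 6.5735$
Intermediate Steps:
$U = - \frac{1}{68}$ ($U = \frac{1}{-47 - 21} = \frac{1}{-68} = - \frac{1}{68} \approx -0.014706$)
$M = 29$ ($M = 2 - -27 = 2 + 27 = 29$)
$M U + g{\left(4,-1 \right)} = 29 \left(- \frac{1}{68}\right) + 7 = - \frac{29}{68} + 7 = \frac{447}{68}$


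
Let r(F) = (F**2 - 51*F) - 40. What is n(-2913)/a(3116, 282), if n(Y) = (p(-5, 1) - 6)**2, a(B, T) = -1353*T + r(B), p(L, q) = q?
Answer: 25/9168954 ≈ 2.7266e-6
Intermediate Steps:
r(F) = -40 + F**2 - 51*F
a(B, T) = -40 + B**2 - 1353*T - 51*B (a(B, T) = -1353*T + (-40 + B**2 - 51*B) = -40 + B**2 - 1353*T - 51*B)
n(Y) = 25 (n(Y) = (1 - 6)**2 = (-5)**2 = 25)
n(-2913)/a(3116, 282) = 25/(-40 + 3116**2 - 1353*282 - 51*3116) = 25/(-40 + 9709456 - 381546 - 158916) = 25/9168954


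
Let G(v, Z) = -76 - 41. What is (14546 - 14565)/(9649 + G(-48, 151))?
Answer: -19/9532 ≈ -0.0019933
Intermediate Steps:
G(v, Z) = -117
(14546 - 14565)/(9649 + G(-48, 151)) = (14546 - 14565)/(9649 - 117) = -19/9532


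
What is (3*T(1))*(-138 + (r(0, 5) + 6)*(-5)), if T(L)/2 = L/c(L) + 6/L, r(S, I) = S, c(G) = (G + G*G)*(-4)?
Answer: -5922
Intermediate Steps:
c(G) = -4*G - 4*G² (c(G) = (G + G²)*(-4) = -4*G - 4*G²)
T(L) = 12/L - 1/(2*(1 + L)) (T(L) = 2*(L/((-4*L*(1 + L))) + 6/L) = 2*(L*(-1/(4*L*(1 + L))) + 6/L) = 2*(-1/(4*(1 + L)) + 6/L) = 2*(6/L - 1/(4*(1 + L))) = 12/L - 1/(2*(1 + L)))
(3*T(1))*(-138 + (r(0, 5) + 6)*(-5)) = (3*((½)*(24 + 23*1)/(1*(1 + 1))))*(-138 + (0 + 6)*(-5)) = (3*((½)*1*(24 + 23)/2))*(-138 + 6*(-5)) = (3*((½)*1*(½)*47))*(-138 - 30) = (3*(47/4))*(-168) = (141/4)*(-168) = -5922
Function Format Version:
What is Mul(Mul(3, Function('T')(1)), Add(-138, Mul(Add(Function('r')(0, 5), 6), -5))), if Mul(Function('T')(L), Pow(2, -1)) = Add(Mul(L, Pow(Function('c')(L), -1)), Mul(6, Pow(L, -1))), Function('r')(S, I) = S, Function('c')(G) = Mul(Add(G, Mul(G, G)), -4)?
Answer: -5922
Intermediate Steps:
Function('c')(G) = Add(Mul(-4, G), Mul(-4, Pow(G, 2))) (Function('c')(G) = Mul(Add(G, Pow(G, 2)), -4) = Add(Mul(-4, G), Mul(-4, Pow(G, 2))))
Function('T')(L) = Add(Mul(12, Pow(L, -1)), Mul(Rational(-1, 2), Pow(Add(1, L), -1))) (Function('T')(L) = Mul(2, Add(Mul(L, Pow(Mul(-4, L, Add(1, L)), -1)), Mul(6, Pow(L, -1)))) = Mul(2, Add(Mul(L, Mul(Rational(-1, 4), Pow(L, -1), Pow(Add(1, L), -1))), Mul(6, Pow(L, -1)))) = Mul(2, Add(Mul(Rational(-1, 4), Pow(Add(1, L), -1)), Mul(6, Pow(L, -1)))) = Mul(2, Add(Mul(6, Pow(L, -1)), Mul(Rational(-1, 4), Pow(Add(1, L), -1)))) = Add(Mul(12, Pow(L, -1)), Mul(Rational(-1, 2), Pow(Add(1, L), -1))))
Mul(Mul(3, Function('T')(1)), Add(-138, Mul(Add(Function('r')(0, 5), 6), -5))) = Mul(Mul(3, Mul(Rational(1, 2), Pow(1, -1), Pow(Add(1, 1), -1), Add(24, Mul(23, 1)))), Add(-138, Mul(Add(0, 6), -5))) = Mul(Mul(3, Mul(Rational(1, 2), 1, Pow(2, -1), Add(24, 23))), Add(-138, Mul(6, -5))) = Mul(Mul(3, Mul(Rational(1, 2), 1, Rational(1, 2), 47)), Add(-138, -30)) = Mul(Mul(3, Rational(47, 4)), -168) = Mul(Rational(141, 4), -168) = -5922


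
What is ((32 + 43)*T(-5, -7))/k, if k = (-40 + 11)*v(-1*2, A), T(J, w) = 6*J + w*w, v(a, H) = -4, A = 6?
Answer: 1425/116 ≈ 12.284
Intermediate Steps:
T(J, w) = w² + 6*J (T(J, w) = 6*J + w² = w² + 6*J)
k = 116 (k = (-40 + 11)*(-4) = -29*(-4) = 116)
((32 + 43)*T(-5, -7))/k = ((32 + 43)*((-7)² + 6*(-5)))/116 = (75*(49 - 30))*(1/116) = (75*19)*(1/116) = 1425*(1/116) = 1425/116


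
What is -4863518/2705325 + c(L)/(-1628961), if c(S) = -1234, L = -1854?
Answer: -2639714257916/1468956305775 ≈ -1.7970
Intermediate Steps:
-4863518/2705325 + c(L)/(-1628961) = -4863518/2705325 - 1234/(-1628961) = -4863518*1/2705325 - 1234*(-1/1628961) = -4863518/2705325 + 1234/1628961 = -2639714257916/1468956305775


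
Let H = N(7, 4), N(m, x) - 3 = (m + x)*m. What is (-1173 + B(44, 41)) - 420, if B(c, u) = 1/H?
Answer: -127439/80 ≈ -1593.0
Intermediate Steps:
N(m, x) = 3 + m*(m + x) (N(m, x) = 3 + (m + x)*m = 3 + m*(m + x))
H = 80 (H = 3 + 7² + 7*4 = 3 + 49 + 28 = 80)
B(c, u) = 1/80
(-1173 + B(44, 41)) - 420 = (-1173 + 1/80) - 420 = -93839/80 - 420 = -127439/80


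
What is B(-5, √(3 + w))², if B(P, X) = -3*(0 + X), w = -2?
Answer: 9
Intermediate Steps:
B(P, X) = -3*X
B(-5, √(3 + w))² = (-3*√(3 - 2))² = (-3*√1)² = (-3*1)² = (-3)² = 9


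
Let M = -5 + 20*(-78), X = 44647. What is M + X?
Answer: 43082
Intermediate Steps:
M = -1565 (M = -5 - 1560 = -1565)
M + X = -1565 + 44647 = 43082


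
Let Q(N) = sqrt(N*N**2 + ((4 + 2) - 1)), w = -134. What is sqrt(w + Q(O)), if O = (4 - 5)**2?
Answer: sqrt(-134 + sqrt(6)) ≈ 11.47*I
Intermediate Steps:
O = 1 (O = (-1)**2 = 1)
Q(N) = sqrt(5 + N**3) (Q(N) = sqrt(N**3 + (6 - 1)) = sqrt(N**3 + 5) = sqrt(5 + N**3))
sqrt(w + Q(O)) = sqrt(-134 + sqrt(5 + 1**3)) = sqrt(-134 + sqrt(5 + 1)) = sqrt(-134 + sqrt(6))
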